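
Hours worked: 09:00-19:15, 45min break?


Total time = (19×60+15) - (9×60+0)
= 1155 - 540 = 615 min
Minus break: 615 - 45 = 570 min
= 9h 30m

9h 30m (570 minutes)


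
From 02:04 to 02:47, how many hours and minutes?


End time in minutes: 2×60 + 47 = 167
Start time in minutes: 2×60 + 4 = 124
Difference = 167 - 124 = 43 minutes
= 0 hours 43 minutes

0h 43m


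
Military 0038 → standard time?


Hour: 0
0 → 12 AM (midnight)

12:38 AM


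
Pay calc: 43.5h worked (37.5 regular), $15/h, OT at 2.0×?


Regular: 37.5h × $15 = $562.50
Overtime: 43.5 - 37.5 = 6.0h
OT pay: 6.0h × $15 × 2.0 = $180.00
Total = $562.50 + $180.00 = $742.50

$742.50


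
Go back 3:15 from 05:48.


02:33

Start: 348 minutes from midnight
Subtract: 195 minutes
Remaining: 348 - 195 = 153
Hours: 2, Minutes: 33


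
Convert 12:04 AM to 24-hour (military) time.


Input: 12:04 AM
12 AM → 00 (midnight)

00:04


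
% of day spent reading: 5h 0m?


Time: 300 minutes
Day: 1440 minutes
Percentage = (300/1440) × 100 ≈ 20.8%

20.8%


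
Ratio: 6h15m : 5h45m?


25:23 (1.09)

Duration 1: 375 minutes
Duration 2: 345 minutes
Ratio = 375:345
GCD = 15
Simplified = 25:23
As a decimal: 25/23 ≈ 1.09


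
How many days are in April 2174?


30 days

Month: April (month 4)
April has 30 days


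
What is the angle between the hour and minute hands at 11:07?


68.5°

Hour hand = 11×30 + 7×0.5 = 333.5°
Minute hand = 7×6 = 42°
Difference = |333.5 - 42| = 291.5°
Since > 180°: 360 - 291.5 = 68.5°


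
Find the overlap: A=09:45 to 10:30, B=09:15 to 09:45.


Meeting A: 585-630 (in minutes from midnight)
Meeting B: 555-585
Overlap start = max(585, 555) = 585
Overlap end = min(630, 585) = 585
Overlap = max(0, 585 - 585) = 0 min

0 minutes


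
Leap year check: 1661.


Rules: divisible by 4 AND (not by 100 OR by 400)
1661 ÷ 4 = 415 remainder 1 → not divisible by 4
Not divisible by 4 → not a leap year

No


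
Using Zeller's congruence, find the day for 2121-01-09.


Zeller's congruence:
q=9, m=13, k=20, j=21
h = (9 + ⌊13×14/5⌋ + 20 + ⌊20/4⌋ + ⌊21/4⌋ - 2×21) mod 7
= (9 + 36 + 20 + 5 + 5 - 42) mod 7
= 33 mod 7 = 5
h=5 → Thursday

Thursday


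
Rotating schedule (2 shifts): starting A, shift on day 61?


Shift A

Shifts: A, B
Start: A (index 0)
Day 61: (0 + 61 - 1) mod 2
= 60 mod 2
= 0
Index 0 → shift A


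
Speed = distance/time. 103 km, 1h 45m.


58.9 km/h

Distance: 103 km
Time: 1h 45m = 105 min = 105/60 = 7/4 hours
Speed = 103 ÷ (7/4) = 103 × 4 / 7 = 412/7 ≈ 58.9 km/h


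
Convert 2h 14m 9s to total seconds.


8049 seconds

Hours: 2 × 3600 = 7200
Minutes: 14 × 60 = 840
Seconds: 9
Total = 7200 + 840 + 9 = 8049


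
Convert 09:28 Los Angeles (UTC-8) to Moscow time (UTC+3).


Time difference = UTC+3 - UTC-8 = +11 hours
New hour = (9 + 11) mod 24
= 20 mod 24 = 20
Minutes unchanged → 20:28

20:28


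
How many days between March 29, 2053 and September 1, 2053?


156 days

From March 29, 2053 to September 1, 2053
Rest of March 2053: 31 - 29 = 2
Full months: April 30, May 31, June 30, July 31, August 31
Days into September 2053: 1
Total = 2 + 30 + 31 + 30 + 31 + 31 + 1 = 156 days


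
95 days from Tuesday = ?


Start: Tuesday (index 1)
(1 + 95) mod 7
= 96 mod 7
= 5
Index 5 → Saturday

Saturday


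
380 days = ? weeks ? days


54 weeks 2 days

Weeks: 380 ÷ 7 = 54 remainder 2


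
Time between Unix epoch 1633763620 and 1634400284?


636664 seconds (176.9 hours / 7.37 days)

Difference = 1634400284 - 1633763620 = 636664 seconds
In hours: 636664 / 3600 ≈ 176.9
In days: 636664 / 86400 ≈ 7.37


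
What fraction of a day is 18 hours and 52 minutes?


0.7861 (78.61%)

Total minutes: 18×60 + 52 = 1132
Day = 24×60 = 1440 minutes
Fraction = 1132/1440 ≈ 0.7861
As a percentage: 1132/1440 × 100 ≈ 78.61%


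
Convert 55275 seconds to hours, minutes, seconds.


Hours: 55275 ÷ 3600 = 15 remainder 1275
Minutes: 1275 ÷ 60 = 21 remainder 15
Seconds: 15

15h 21m 15s


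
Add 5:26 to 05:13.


10:39

Start: 313 minutes from midnight
Add: 326 minutes
Total: 639 minutes
Hours: 639 ÷ 60 = 10 remainder 39


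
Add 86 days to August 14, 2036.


Start: August 14, 2036
Add 86 days
August 14 → September 1: 31 - 14 + 1 = 18 days (86 - 18 = 68 left)
September 1 → October 1: 30 - 1 + 1 = 30 days (68 - 30 = 38 left)
October 1 → November 1: 31 - 1 + 1 = 31 days (38 - 31 = 7 left)
November 1 + 7 = November 8, 2036

November 8, 2036


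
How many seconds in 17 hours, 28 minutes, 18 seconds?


62898 seconds

Hours: 17 × 3600 = 61200
Minutes: 28 × 60 = 1680
Seconds: 18
Total = 61200 + 1680 + 18 = 62898


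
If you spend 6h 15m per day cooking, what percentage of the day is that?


Time: 375 minutes
Day: 1440 minutes
Percentage = (375/1440) × 100 ≈ 26.0%

26.0%


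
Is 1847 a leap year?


Rules: divisible by 4 AND (not by 100 OR by 400)
1847 ÷ 4 = 461 remainder 3 → not divisible by 4
Not divisible by 4 → not a leap year

No


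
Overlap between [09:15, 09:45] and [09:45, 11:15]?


0 minutes

Meeting A: 555-585 (in minutes from midnight)
Meeting B: 585-675
Overlap start = max(555, 585) = 585
Overlap end = min(585, 675) = 585
Overlap = max(0, 585 - 585) = 0 min


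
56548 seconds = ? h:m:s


Hours: 56548 ÷ 3600 = 15 remainder 2548
Minutes: 2548 ÷ 60 = 42 remainder 28
Seconds: 28

15h 42m 28s


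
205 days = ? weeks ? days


Weeks: 205 ÷ 7 = 29 remainder 2

29 weeks 2 days


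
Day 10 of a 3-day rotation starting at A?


Shift A

Shifts: A, B, C
Start: A (index 0)
Day 10: (0 + 10 - 1) mod 3
= 9 mod 3
= 0
Index 0 → shift A


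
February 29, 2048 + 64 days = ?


May 3, 2048

Start: February 29, 2048
Add 64 days
February 29 → March 1: 29 - 29 + 1 = 1 days (64 - 1 = 63 left)
March 1 → April 1: 31 - 1 + 1 = 31 days (63 - 31 = 32 left)
April 1 → May 1: 30 - 1 + 1 = 30 days (32 - 30 = 2 left)
May 1 + 2 = May 3, 2048


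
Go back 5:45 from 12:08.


06:23

Start: 728 minutes from midnight
Subtract: 345 minutes
Remaining: 728 - 345 = 383
Hours: 6, Minutes: 23


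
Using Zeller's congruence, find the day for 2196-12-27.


Tuesday

Zeller's congruence:
q=27, m=12, k=96, j=21
h = (27 + ⌊13×13/5⌋ + 96 + ⌊96/4⌋ + ⌊21/4⌋ - 2×21) mod 7
= (27 + 33 + 96 + 24 + 5 - 42) mod 7
= 143 mod 7 = 3
h=3 → Tuesday


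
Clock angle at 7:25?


Hour hand = 7×30 + 25×0.5 = 222.5°
Minute hand = 25×6 = 150°
Difference = |222.5 - 150| = 72.5°

72.5°


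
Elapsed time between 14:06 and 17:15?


3h 9m

End time in minutes: 17×60 + 15 = 1035
Start time in minutes: 14×60 + 6 = 846
Difference = 1035 - 846 = 189 minutes
= 3 hours 9 minutes


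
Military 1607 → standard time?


4:07 PM

Hour: 16
16 - 12 = 4 → PM


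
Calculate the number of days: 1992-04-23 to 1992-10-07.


From April 23, 1992 to October 7, 1992
Rest of April 1992: 30 - 23 = 7
Full months: May 31, June 30, July 31, August 31, September 30
Days into October 1992: 7
Total = 7 + 31 + 30 + 31 + 31 + 30 + 7 = 167 days

167 days


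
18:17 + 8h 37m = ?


02:54 (next day)

Start: 1097 minutes from midnight
Add: 517 minutes
Total: 1614 minutes
Hours: 1614 ÷ 60 = 26 remainder 54
26 ≥ 24 → 26 - 24 = 2 (next day)


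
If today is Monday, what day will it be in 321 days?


Sunday

Start: Monday (index 0)
(0 + 321) mod 7
= 321 mod 7
= 6
Index 6 → Sunday


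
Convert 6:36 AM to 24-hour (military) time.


06:36

Input: 6:36 AM
AM hour stays: 6


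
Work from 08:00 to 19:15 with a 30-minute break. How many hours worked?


10h 45m (645 minutes)

Total time = (19×60+15) - (8×60+0)
= 1155 - 480 = 675 min
Minus break: 675 - 30 = 645 min
= 10h 45m


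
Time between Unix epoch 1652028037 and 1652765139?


Difference = 1652765139 - 1652028037 = 737102 seconds
In hours: 737102 / 3600 ≈ 204.8
In days: 737102 / 86400 ≈ 8.53

737102 seconds (204.8 hours / 8.53 days)


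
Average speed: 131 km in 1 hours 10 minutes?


112.3 km/h

Distance: 131 km
Time: 1h 10m = 70 min = 70/60 = 7/6 hours
Speed = 131 ÷ (7/6) = 131 × 6 / 7 = 786/7 ≈ 112.3 km/h


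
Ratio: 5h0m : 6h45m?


Duration 1: 300 minutes
Duration 2: 405 minutes
Ratio = 300:405
GCD = 15
Simplified = 20:27
As a decimal: 20/27 ≈ 0.74

20:27 (0.74)


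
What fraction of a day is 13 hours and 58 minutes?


0.5819 (58.19%)

Total minutes: 13×60 + 58 = 838
Day = 24×60 = 1440 minutes
Fraction = 838/1440 ≈ 0.5819
As a percentage: 838/1440 × 100 ≈ 58.19%


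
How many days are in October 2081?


Month: October (month 10)
October has 31 days

31 days


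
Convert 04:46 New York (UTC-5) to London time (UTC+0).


09:46

Time difference = UTC+0 - UTC-5 = +5 hours
New hour = (4 + 5) mod 24
= 9 mod 24 = 9
Minutes unchanged → 09:46


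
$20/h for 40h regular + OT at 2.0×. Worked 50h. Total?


$1200.00

Regular: 40h × $20 = $800.00
Overtime: 50 - 40 = 10h
OT pay: 10h × $20 × 2.0 = $400.00
Total = $800.00 + $400.00 = $1200.00


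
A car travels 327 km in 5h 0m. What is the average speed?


Distance: 327 km
Time: 5 hours
Speed = 327 / 5 = 65.4 km/h

65.4 km/h


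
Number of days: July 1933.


Month: July (month 7)
July has 31 days

31 days


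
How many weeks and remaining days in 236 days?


33 weeks 5 days

Weeks: 236 ÷ 7 = 33 remainder 5


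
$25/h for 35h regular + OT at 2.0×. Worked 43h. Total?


Regular: 35h × $25 = $875.00
Overtime: 43 - 35 = 8h
OT pay: 8h × $25 × 2.0 = $400.00
Total = $875.00 + $400.00 = $1275.00

$1275.00


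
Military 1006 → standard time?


Hour: 10
10 < 12 → AM

10:06 AM


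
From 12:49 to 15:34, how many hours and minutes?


2h 45m

End time in minutes: 15×60 + 34 = 934
Start time in minutes: 12×60 + 49 = 769
Difference = 934 - 769 = 165 minutes
= 2 hours 45 minutes


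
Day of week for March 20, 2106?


Saturday

Zeller's congruence:
q=20, m=3, k=6, j=21
h = (20 + ⌊13×4/5⌋ + 6 + ⌊6/4⌋ + ⌊21/4⌋ - 2×21) mod 7
= (20 + 10 + 6 + 1 + 5 - 42) mod 7
= 0 mod 7 = 0
h=0 → Saturday


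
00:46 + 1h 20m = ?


Start: 46 minutes from midnight
Add: 80 minutes
Total: 126 minutes
Hours: 126 ÷ 60 = 2 remainder 6

02:06


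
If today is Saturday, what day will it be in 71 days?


Sunday

Start: Saturday (index 5)
(5 + 71) mod 7
= 76 mod 7
= 6
Index 6 → Sunday


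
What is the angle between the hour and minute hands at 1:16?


58.0°

Hour hand = 1×30 + 16×0.5 = 38.0°
Minute hand = 16×6 = 96°
Difference = |38.0 - 96| = 58.0°


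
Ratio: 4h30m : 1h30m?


Duration 1: 270 minutes
Duration 2: 90 minutes
Ratio = 270:90
GCD = 90
Simplified = 3:1
As a decimal: 3/1 = 3.00

3:1 (3.00)


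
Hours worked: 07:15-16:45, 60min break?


8h 30m (510 minutes)

Total time = (16×60+45) - (7×60+15)
= 1005 - 435 = 570 min
Minus break: 570 - 60 = 510 min
= 8h 30m


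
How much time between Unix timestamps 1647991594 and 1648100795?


109201 seconds (30.3 hours / 1.26 days)

Difference = 1648100795 - 1647991594 = 109201 seconds
In hours: 109201 / 3600 ≈ 30.3
In days: 109201 / 86400 ≈ 1.26


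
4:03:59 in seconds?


14639 seconds

Hours: 4 × 3600 = 14400
Minutes: 3 × 60 = 180
Seconds: 59
Total = 14400 + 180 + 59 = 14639


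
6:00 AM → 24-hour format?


Input: 6:00 AM
AM hour stays: 6

06:00


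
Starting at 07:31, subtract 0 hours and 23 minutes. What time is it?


07:08

Start: 451 minutes from midnight
Subtract: 23 minutes
Remaining: 451 - 23 = 428
Hours: 7, Minutes: 8


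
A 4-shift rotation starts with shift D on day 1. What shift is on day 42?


Shifts: A, B, C, D
Start: D (index 3)
Day 42: (3 + 42 - 1) mod 4
= 44 mod 4
= 0
Index 0 → shift A

Shift A


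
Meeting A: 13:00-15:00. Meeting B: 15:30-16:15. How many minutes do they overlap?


Meeting A: 780-900 (in minutes from midnight)
Meeting B: 930-975
Overlap start = max(780, 930) = 930
Overlap end = min(900, 975) = 900
Overlap = max(0, 900 - 930) = 0 min

0 minutes


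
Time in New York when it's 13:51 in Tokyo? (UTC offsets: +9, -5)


23:51 (previous day)

Time difference = UTC-5 - UTC+9 = -14 hours
New hour = (13 -14) mod 24
= -1 mod 24 = 23
Minutes unchanged → 23:51; -1 < 0 → previous day


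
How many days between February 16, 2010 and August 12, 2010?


177 days

From February 16, 2010 to August 12, 2010
Rest of February 2010: 28 - 16 = 12
Full months: March 31, April 30, May 31, June 30, July 31
Days into August 2010: 12
Total = 12 + 31 + 30 + 31 + 30 + 31 + 12 = 177 days


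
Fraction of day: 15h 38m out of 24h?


Total minutes: 15×60 + 38 = 938
Day = 24×60 = 1440 minutes
Fraction = 938/1440 ≈ 0.6514
As a percentage: 938/1440 × 100 ≈ 65.14%

0.6514 (65.14%)


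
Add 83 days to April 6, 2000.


Start: April 6, 2000
Add 83 days
April 6 → May 1: 30 - 6 + 1 = 25 days (83 - 25 = 58 left)
May 1 → June 1: 31 - 1 + 1 = 31 days (58 - 31 = 27 left)
June 1 + 27 = June 28, 2000

June 28, 2000


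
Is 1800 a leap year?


No

Rules: divisible by 4 AND (not by 100 OR by 400)
1800 ÷ 4 = 450 exactly → divisible by 4
1800 ÷ 100 = 18 exactly → divisible by 100
1800 ÷ 400 = 4 remainder 200 → not divisible by 400
Divisible by 100 but not by 400 → not a leap year


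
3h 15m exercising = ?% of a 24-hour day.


13.5%

Time: 195 minutes
Day: 1440 minutes
Percentage = (195/1440) × 100 ≈ 13.5%


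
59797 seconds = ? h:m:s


16h 36m 37s

Hours: 59797 ÷ 3600 = 16 remainder 2197
Minutes: 2197 ÷ 60 = 36 remainder 37
Seconds: 37


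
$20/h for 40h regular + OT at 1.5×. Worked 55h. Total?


Regular: 40h × $20 = $800.00
Overtime: 55 - 40 = 15h
OT pay: 15h × $20 × 1.5 = $450.00
Total = $800.00 + $450.00 = $1250.00

$1250.00


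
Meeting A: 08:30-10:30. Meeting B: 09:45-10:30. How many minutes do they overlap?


45 minutes

Meeting A: 510-630 (in minutes from midnight)
Meeting B: 585-630
Overlap start = max(510, 585) = 585
Overlap end = min(630, 630) = 630
Overlap = max(0, 630 - 585) = 45 min


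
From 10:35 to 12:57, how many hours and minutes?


2h 22m

End time in minutes: 12×60 + 57 = 777
Start time in minutes: 10×60 + 35 = 635
Difference = 777 - 635 = 142 minutes
= 2 hours 22 minutes


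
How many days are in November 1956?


30 days

Month: November (month 11)
November has 30 days


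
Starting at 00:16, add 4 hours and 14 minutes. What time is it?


04:30

Start: 16 minutes from midnight
Add: 254 minutes
Total: 270 minutes
Hours: 270 ÷ 60 = 4 remainder 30


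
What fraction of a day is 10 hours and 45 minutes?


0.4479 (44.79%)

Total minutes: 10×60 + 45 = 645
Day = 24×60 = 1440 minutes
Fraction = 645/1440 ≈ 0.4479
As a percentage: 645/1440 × 100 ≈ 44.79%


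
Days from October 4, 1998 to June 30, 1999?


269 days

From October 4, 1998 to June 30, 1999
Rest of October 1998: 31 - 4 = 27
Full months: November 30, December 31, January 31, February 1999 28, March 31, April 30, May 31
Days into June 1999: 30
Total = 27 + 30 + 31 + 31 + 28 + 31 + 30 + 31 + 30 = 269 days


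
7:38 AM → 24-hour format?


07:38

Input: 7:38 AM
AM hour stays: 7


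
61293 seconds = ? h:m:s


17h 1m 33s

Hours: 61293 ÷ 3600 = 17 remainder 93
Minutes: 93 ÷ 60 = 1 remainder 33
Seconds: 33


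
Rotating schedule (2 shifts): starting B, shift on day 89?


Shift B

Shifts: A, B
Start: B (index 1)
Day 89: (1 + 89 - 1) mod 2
= 89 mod 2
= 1
Index 1 → shift B


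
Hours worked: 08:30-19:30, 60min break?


10h 0m (600 minutes)

Total time = (19×60+30) - (8×60+30)
= 1170 - 510 = 660 min
Minus break: 660 - 60 = 600 min
= 10h 0m


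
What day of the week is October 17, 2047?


Zeller's congruence:
q=17, m=10, k=47, j=20
h = (17 + ⌊13×11/5⌋ + 47 + ⌊47/4⌋ + ⌊20/4⌋ - 2×20) mod 7
= (17 + 28 + 47 + 11 + 5 - 40) mod 7
= 68 mod 7 = 5
h=5 → Thursday

Thursday


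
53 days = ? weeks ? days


Weeks: 53 ÷ 7 = 7 remainder 4

7 weeks 4 days


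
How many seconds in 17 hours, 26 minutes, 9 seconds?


62769 seconds

Hours: 17 × 3600 = 61200
Minutes: 26 × 60 = 1560
Seconds: 9
Total = 61200 + 1560 + 9 = 62769


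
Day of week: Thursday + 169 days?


Start: Thursday (index 3)
(3 + 169) mod 7
= 172 mod 7
= 4
Index 4 → Friday

Friday


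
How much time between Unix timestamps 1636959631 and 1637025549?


65918 seconds (18.3 hours / 0.76 days)

Difference = 1637025549 - 1636959631 = 65918 seconds
In hours: 65918 / 3600 ≈ 18.3
In days: 65918 / 86400 ≈ 0.76


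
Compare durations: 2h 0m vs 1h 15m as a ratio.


8:5 (1.60)

Duration 1: 120 minutes
Duration 2: 75 minutes
Ratio = 120:75
GCD = 15
Simplified = 8:5
As a decimal: 8/5 = 1.60


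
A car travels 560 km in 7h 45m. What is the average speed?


Distance: 560 km
Time: 7h 45m = 465 min = 465/60 = 31/4 hours
Speed = 560 ÷ (31/4) = 560 × 4 / 31 = 2240/31 ≈ 72.3 km/h

72.3 km/h


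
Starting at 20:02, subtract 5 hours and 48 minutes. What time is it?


Start: 1202 minutes from midnight
Subtract: 348 minutes
Remaining: 1202 - 348 = 854
Hours: 14, Minutes: 14

14:14


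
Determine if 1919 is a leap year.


No

Rules: divisible by 4 AND (not by 100 OR by 400)
1919 ÷ 4 = 479 remainder 3 → not divisible by 4
Not divisible by 4 → not a leap year


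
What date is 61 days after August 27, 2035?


Start: August 27, 2035
Add 61 days
August 27 → September 1: 31 - 27 + 1 = 5 days (61 - 5 = 56 left)
September 1 → October 1: 30 - 1 + 1 = 30 days (56 - 30 = 26 left)
October 1 + 26 = October 27, 2035

October 27, 2035


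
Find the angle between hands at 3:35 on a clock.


102.5°

Hour hand = 3×30 + 35×0.5 = 107.5°
Minute hand = 35×6 = 210°
Difference = |107.5 - 210| = 102.5°


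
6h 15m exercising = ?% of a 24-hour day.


Time: 375 minutes
Day: 1440 minutes
Percentage = (375/1440) × 100 ≈ 26.0%

26.0%


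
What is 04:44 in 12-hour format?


4:44 AM

Hour: 4
4 < 12 → AM


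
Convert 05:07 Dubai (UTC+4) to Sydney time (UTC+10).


Time difference = UTC+10 - UTC+4 = +6 hours
New hour = (5 + 6) mod 24
= 11 mod 24 = 11
Minutes unchanged → 11:07

11:07


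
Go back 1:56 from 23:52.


Start: 1432 minutes from midnight
Subtract: 116 minutes
Remaining: 1432 - 116 = 1316
Hours: 21, Minutes: 56

21:56


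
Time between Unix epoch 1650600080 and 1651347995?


747915 seconds (207.8 hours / 8.66 days)

Difference = 1651347995 - 1650600080 = 747915 seconds
In hours: 747915 / 3600 ≈ 207.8
In days: 747915 / 86400 ≈ 8.66


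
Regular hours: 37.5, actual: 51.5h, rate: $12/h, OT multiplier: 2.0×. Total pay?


Regular: 37.5h × $12 = $450.00
Overtime: 51.5 - 37.5 = 14.0h
OT pay: 14.0h × $12 × 2.0 = $336.00
Total = $450.00 + $336.00 = $786.00

$786.00


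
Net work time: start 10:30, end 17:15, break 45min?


Total time = (17×60+15) - (10×60+30)
= 1035 - 630 = 405 min
Minus break: 405 - 45 = 360 min
= 6h 0m

6h 0m (360 minutes)


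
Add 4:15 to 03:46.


Start: 226 minutes from midnight
Add: 255 minutes
Total: 481 minutes
Hours: 481 ÷ 60 = 8 remainder 1

08:01


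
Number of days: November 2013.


Month: November (month 11)
November has 30 days

30 days


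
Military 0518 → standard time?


Hour: 5
5 < 12 → AM

5:18 AM


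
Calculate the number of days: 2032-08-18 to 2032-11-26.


From August 18, 2032 to November 26, 2032
Rest of August 2032: 31 - 18 = 13
Full months: September 30, October 31
Days into November 2032: 26
Total = 13 + 30 + 31 + 26 = 100 days

100 days


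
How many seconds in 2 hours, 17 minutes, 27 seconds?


8247 seconds

Hours: 2 × 3600 = 7200
Minutes: 17 × 60 = 1020
Seconds: 27
Total = 7200 + 1020 + 27 = 8247


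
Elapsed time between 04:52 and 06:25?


1h 33m

End time in minutes: 6×60 + 25 = 385
Start time in minutes: 4×60 + 52 = 292
Difference = 385 - 292 = 93 minutes
= 1 hours 33 minutes


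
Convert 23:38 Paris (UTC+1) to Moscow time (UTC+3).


01:38 (next day)

Time difference = UTC+3 - UTC+1 = +2 hours
New hour = (23 + 2) mod 24
= 25 mod 24 = 1
Minutes unchanged → 01:38; 25 ≥ 24 → next day


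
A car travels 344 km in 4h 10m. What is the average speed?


82.6 km/h

Distance: 344 km
Time: 4h 10m = 250 min = 250/60 = 25/6 hours
Speed = 344 ÷ (25/6) = 344 × 6 / 25 = 2064/25 ≈ 82.6 km/h


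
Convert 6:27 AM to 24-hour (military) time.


06:27

Input: 6:27 AM
AM hour stays: 6


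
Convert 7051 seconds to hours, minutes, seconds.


1h 57m 31s

Hours: 7051 ÷ 3600 = 1 remainder 3451
Minutes: 3451 ÷ 60 = 57 remainder 31
Seconds: 31


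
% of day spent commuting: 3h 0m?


Time: 180 minutes
Day: 1440 minutes
Percentage = (180/1440) × 100 = 12.5%

12.5%


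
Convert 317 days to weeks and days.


45 weeks 2 days

Weeks: 317 ÷ 7 = 45 remainder 2


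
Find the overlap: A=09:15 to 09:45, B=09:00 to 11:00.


Meeting A: 555-585 (in minutes from midnight)
Meeting B: 540-660
Overlap start = max(555, 540) = 555
Overlap end = min(585, 660) = 585
Overlap = max(0, 585 - 555) = 30 min

30 minutes


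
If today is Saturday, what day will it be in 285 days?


Start: Saturday (index 5)
(5 + 285) mod 7
= 290 mod 7
= 3
Index 3 → Thursday

Thursday


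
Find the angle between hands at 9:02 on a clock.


101.0°

Hour hand = 9×30 + 2×0.5 = 271.0°
Minute hand = 2×6 = 12°
Difference = |271.0 - 12| = 259.0°
Since > 180°: 360 - 259.0 = 101.0°


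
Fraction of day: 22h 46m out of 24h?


Total minutes: 22×60 + 46 = 1366
Day = 24×60 = 1440 minutes
Fraction = 1366/1440 ≈ 0.9486
As a percentage: 1366/1440 × 100 ≈ 94.86%

0.9486 (94.86%)


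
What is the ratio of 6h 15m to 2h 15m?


25:9 (2.78)

Duration 1: 375 minutes
Duration 2: 135 minutes
Ratio = 375:135
GCD = 15
Simplified = 25:9
As a decimal: 25/9 ≈ 2.78


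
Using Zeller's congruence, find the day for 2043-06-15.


Monday

Zeller's congruence:
q=15, m=6, k=43, j=20
h = (15 + ⌊13×7/5⌋ + 43 + ⌊43/4⌋ + ⌊20/4⌋ - 2×20) mod 7
= (15 + 18 + 43 + 10 + 5 - 40) mod 7
= 51 mod 7 = 2
h=2 → Monday


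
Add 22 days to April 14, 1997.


Start: April 14, 1997
Add 22 days
April 14 → May 1: 30 - 14 + 1 = 17 days (22 - 17 = 5 left)
May 1 + 5 = May 6, 1997

May 6, 1997


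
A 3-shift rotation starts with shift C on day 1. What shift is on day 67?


Shift C

Shifts: A, B, C
Start: C (index 2)
Day 67: (2 + 67 - 1) mod 3
= 68 mod 3
= 2
Index 2 → shift C


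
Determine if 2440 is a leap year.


Rules: divisible by 4 AND (not by 100 OR by 400)
2440 ÷ 4 = 610 exactly → divisible by 4
2440 ÷ 100 = 24 remainder 40 → not divisible by 100
Divisible by 4 but not by 100 → leap year

Yes


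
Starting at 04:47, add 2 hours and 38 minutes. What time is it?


07:25

Start: 287 minutes from midnight
Add: 158 minutes
Total: 445 minutes
Hours: 445 ÷ 60 = 7 remainder 25


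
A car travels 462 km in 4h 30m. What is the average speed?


102.7 km/h

Distance: 462 km
Time: 4h 30m = 270 min = 270/60 = 9/2 hours
Speed = 462 ÷ (9/2) = 462 × 2 / 9 = 924/9 ≈ 102.7 km/h


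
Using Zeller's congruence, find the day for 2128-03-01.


Monday

Zeller's congruence:
q=1, m=3, k=28, j=21
h = (1 + ⌊13×4/5⌋ + 28 + ⌊28/4⌋ + ⌊21/4⌋ - 2×21) mod 7
= (1 + 10 + 28 + 7 + 5 - 42) mod 7
= 9 mod 7 = 2
h=2 → Monday


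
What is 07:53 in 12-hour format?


7:53 AM

Hour: 7
7 < 12 → AM


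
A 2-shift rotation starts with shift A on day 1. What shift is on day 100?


Shifts: A, B
Start: A (index 0)
Day 100: (0 + 100 - 1) mod 2
= 99 mod 2
= 1
Index 1 → shift B

Shift B


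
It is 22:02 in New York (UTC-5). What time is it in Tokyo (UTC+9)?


12:02 (next day)

Time difference = UTC+9 - UTC-5 = +14 hours
New hour = (22 + 14) mod 24
= 36 mod 24 = 12
Minutes unchanged → 12:02; 36 ≥ 24 → next day


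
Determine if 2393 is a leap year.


No

Rules: divisible by 4 AND (not by 100 OR by 400)
2393 ÷ 4 = 598 remainder 1 → not divisible by 4
Not divisible by 4 → not a leap year


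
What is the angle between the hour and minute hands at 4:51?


Hour hand = 4×30 + 51×0.5 = 145.5°
Minute hand = 51×6 = 306°
Difference = |145.5 - 306| = 160.5°

160.5°


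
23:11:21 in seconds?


83481 seconds

Hours: 23 × 3600 = 82800
Minutes: 11 × 60 = 660
Seconds: 21
Total = 82800 + 660 + 21 = 83481


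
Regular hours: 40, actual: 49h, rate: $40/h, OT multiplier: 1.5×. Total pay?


Regular: 40h × $40 = $1600.00
Overtime: 49 - 40 = 9h
OT pay: 9h × $40 × 1.5 = $540.00
Total = $1600.00 + $540.00 = $2140.00

$2140.00


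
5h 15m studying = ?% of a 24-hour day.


Time: 315 minutes
Day: 1440 minutes
Percentage = (315/1440) × 100 ≈ 21.9%

21.9%


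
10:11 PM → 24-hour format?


22:11

Input: 10:11 PM
PM: 10 + 12 = 22


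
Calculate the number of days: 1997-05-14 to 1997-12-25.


From May 14, 1997 to December 25, 1997
Rest of May 1997: 31 - 14 = 17
Full months: June 30, July 31, August 31, September 30, October 31, November 30
Days into December 1997: 25
Total = 17 + 30 + 31 + 31 + 30 + 31 + 30 + 25 = 225 days

225 days


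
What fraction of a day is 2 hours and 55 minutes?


0.1215 (12.15%)

Total minutes: 2×60 + 55 = 175
Day = 24×60 = 1440 minutes
Fraction = 175/1440 ≈ 0.1215
As a percentage: 175/1440 × 100 ≈ 12.15%


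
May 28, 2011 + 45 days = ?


Start: May 28, 2011
Add 45 days
May 28 → June 1: 31 - 28 + 1 = 4 days (45 - 4 = 41 left)
June 1 → July 1: 30 - 1 + 1 = 30 days (41 - 30 = 11 left)
July 1 + 11 = July 12, 2011

July 12, 2011


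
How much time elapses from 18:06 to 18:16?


0h 10m

End time in minutes: 18×60 + 16 = 1096
Start time in minutes: 18×60 + 6 = 1086
Difference = 1096 - 1086 = 10 minutes
= 0 hours 10 minutes


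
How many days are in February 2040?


29 days

Month: February (month 2)
February: 28 or 29 (leap year)
2040 leap year? Yes


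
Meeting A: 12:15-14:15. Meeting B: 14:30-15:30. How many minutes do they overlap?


0 minutes

Meeting A: 735-855 (in minutes from midnight)
Meeting B: 870-930
Overlap start = max(735, 870) = 870
Overlap end = min(855, 930) = 855
Overlap = max(0, 855 - 870) = 0 min


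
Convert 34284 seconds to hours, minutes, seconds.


9h 31m 24s

Hours: 34284 ÷ 3600 = 9 remainder 1884
Minutes: 1884 ÷ 60 = 31 remainder 24
Seconds: 24


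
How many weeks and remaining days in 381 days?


54 weeks 3 days

Weeks: 381 ÷ 7 = 54 remainder 3


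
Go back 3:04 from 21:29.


18:25

Start: 1289 minutes from midnight
Subtract: 184 minutes
Remaining: 1289 - 184 = 1105
Hours: 18, Minutes: 25


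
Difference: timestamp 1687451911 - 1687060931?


Difference = 1687451911 - 1687060931 = 390980 seconds
In hours: 390980 / 3600 ≈ 108.6
In days: 390980 / 86400 ≈ 4.53

390980 seconds (108.6 hours / 4.53 days)


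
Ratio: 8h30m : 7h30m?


Duration 1: 510 minutes
Duration 2: 450 minutes
Ratio = 510:450
GCD = 30
Simplified = 17:15
As a decimal: 17/15 ≈ 1.13

17:15 (1.13)


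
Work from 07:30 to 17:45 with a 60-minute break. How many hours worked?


9h 15m (555 minutes)

Total time = (17×60+45) - (7×60+30)
= 1065 - 450 = 615 min
Minus break: 615 - 60 = 555 min
= 9h 15m


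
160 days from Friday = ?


Start: Friday (index 4)
(4 + 160) mod 7
= 164 mod 7
= 3
Index 3 → Thursday

Thursday


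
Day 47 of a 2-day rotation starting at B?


Shifts: A, B
Start: B (index 1)
Day 47: (1 + 47 - 1) mod 2
= 47 mod 2
= 1
Index 1 → shift B

Shift B


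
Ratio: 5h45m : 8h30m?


23:34 (0.68)

Duration 1: 345 minutes
Duration 2: 510 minutes
Ratio = 345:510
GCD = 15
Simplified = 23:34
As a decimal: 23/34 ≈ 0.68


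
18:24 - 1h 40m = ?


Start: 1104 minutes from midnight
Subtract: 100 minutes
Remaining: 1104 - 100 = 1004
Hours: 16, Minutes: 44

16:44


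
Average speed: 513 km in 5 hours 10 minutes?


Distance: 513 km
Time: 5h 10m = 310 min = 310/60 = 31/6 hours
Speed = 513 ÷ (31/6) = 513 × 6 / 31 = 3078/31 ≈ 99.3 km/h

99.3 km/h


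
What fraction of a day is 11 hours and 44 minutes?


Total minutes: 11×60 + 44 = 704
Day = 24×60 = 1440 minutes
Fraction = 704/1440 ≈ 0.4889
As a percentage: 704/1440 × 100 ≈ 48.89%

0.4889 (48.89%)


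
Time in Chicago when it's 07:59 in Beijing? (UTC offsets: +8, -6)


17:59 (previous day)

Time difference = UTC-6 - UTC+8 = -14 hours
New hour = (7 -14) mod 24
= -7 mod 24 = 17
Minutes unchanged → 17:59; -7 < 0 → previous day


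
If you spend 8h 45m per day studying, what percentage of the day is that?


Time: 525 minutes
Day: 1440 minutes
Percentage = (525/1440) × 100 ≈ 36.5%

36.5%


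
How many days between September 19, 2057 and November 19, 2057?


61 days

From September 19, 2057 to November 19, 2057
Rest of September 2057: 30 - 19 = 11
Full months: October 31
Days into November 2057: 19
Total = 11 + 31 + 19 = 61 days


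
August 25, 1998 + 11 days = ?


September 5, 1998

Start: August 25, 1998
Add 11 days
August 25 → September 1: 31 - 25 + 1 = 7 days (11 - 7 = 4 left)
September 1 + 4 = September 5, 1998


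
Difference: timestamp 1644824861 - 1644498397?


326464 seconds (90.7 hours / 3.78 days)

Difference = 1644824861 - 1644498397 = 326464 seconds
In hours: 326464 / 3600 ≈ 90.7
In days: 326464 / 86400 ≈ 3.78


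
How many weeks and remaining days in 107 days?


15 weeks 2 days

Weeks: 107 ÷ 7 = 15 remainder 2


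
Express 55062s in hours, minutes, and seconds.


15h 17m 42s

Hours: 55062 ÷ 3600 = 15 remainder 1062
Minutes: 1062 ÷ 60 = 17 remainder 42
Seconds: 42


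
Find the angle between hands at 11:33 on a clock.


Hour hand = 11×30 + 33×0.5 = 346.5°
Minute hand = 33×6 = 198°
Difference = |346.5 - 198| = 148.5°

148.5°


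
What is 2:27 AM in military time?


02:27

Input: 2:27 AM
AM hour stays: 2


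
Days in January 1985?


Month: January (month 1)
January has 31 days

31 days


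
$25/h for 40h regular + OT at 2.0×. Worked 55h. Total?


Regular: 40h × $25 = $1000.00
Overtime: 55 - 40 = 15h
OT pay: 15h × $25 × 2.0 = $750.00
Total = $1000.00 + $750.00 = $1750.00

$1750.00


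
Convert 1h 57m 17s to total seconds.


Hours: 1 × 3600 = 3600
Minutes: 57 × 60 = 3420
Seconds: 17
Total = 3600 + 3420 + 17 = 7037

7037 seconds


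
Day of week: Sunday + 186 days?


Start: Sunday (index 6)
(6 + 186) mod 7
= 192 mod 7
= 3
Index 3 → Thursday

Thursday


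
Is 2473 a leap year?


No

Rules: divisible by 4 AND (not by 100 OR by 400)
2473 ÷ 4 = 618 remainder 1 → not divisible by 4
Not divisible by 4 → not a leap year


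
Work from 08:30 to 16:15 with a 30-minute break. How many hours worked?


7h 15m (435 minutes)

Total time = (16×60+15) - (8×60+30)
= 975 - 510 = 465 min
Minus break: 465 - 30 = 435 min
= 7h 15m


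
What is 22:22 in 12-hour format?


Hour: 22
22 - 12 = 10 → PM

10:22 PM


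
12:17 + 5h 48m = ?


Start: 737 minutes from midnight
Add: 348 minutes
Total: 1085 minutes
Hours: 1085 ÷ 60 = 18 remainder 5

18:05


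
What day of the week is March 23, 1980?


Zeller's congruence:
q=23, m=3, k=80, j=19
h = (23 + ⌊13×4/5⌋ + 80 + ⌊80/4⌋ + ⌊19/4⌋ - 2×19) mod 7
= (23 + 10 + 80 + 20 + 4 - 38) mod 7
= 99 mod 7 = 1
h=1 → Sunday

Sunday


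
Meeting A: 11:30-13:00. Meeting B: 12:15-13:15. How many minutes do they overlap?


Meeting A: 690-780 (in minutes from midnight)
Meeting B: 735-795
Overlap start = max(690, 735) = 735
Overlap end = min(780, 795) = 780
Overlap = max(0, 780 - 735) = 45 min

45 minutes


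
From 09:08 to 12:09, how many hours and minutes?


3h 1m

End time in minutes: 12×60 + 9 = 729
Start time in minutes: 9×60 + 8 = 548
Difference = 729 - 548 = 181 minutes
= 3 hours 1 minutes


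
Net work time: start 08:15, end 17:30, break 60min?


Total time = (17×60+30) - (8×60+15)
= 1050 - 495 = 555 min
Minus break: 555 - 60 = 495 min
= 8h 15m

8h 15m (495 minutes)


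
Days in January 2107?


31 days

Month: January (month 1)
January has 31 days


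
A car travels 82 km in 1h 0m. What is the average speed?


82.0 km/h

Distance: 82 km
Time: 1 hours
Speed = 82 / 1 = 82.0 km/h


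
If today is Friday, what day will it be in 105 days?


Friday

Start: Friday (index 4)
(4 + 105) mod 7
= 109 mod 7
= 4
Index 4 → Friday


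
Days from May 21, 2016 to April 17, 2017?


From May 21, 2016 to April 17, 2017
Rest of May 2016: 31 - 21 = 10
Full months: June 30, July 31, August 31, September 30, October 31, November 30, December 31, January 31, February 2017 28, March 31
Days into April 2017: 17
Total = 10 + 30 + 31 + 31 + 30 + 31 + 30 + 31 + 31 + 28 + 31 + 17 = 331 days

331 days


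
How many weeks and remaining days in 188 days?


Weeks: 188 ÷ 7 = 26 remainder 6

26 weeks 6 days


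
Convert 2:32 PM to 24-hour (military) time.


14:32

Input: 2:32 PM
PM: 2 + 12 = 14


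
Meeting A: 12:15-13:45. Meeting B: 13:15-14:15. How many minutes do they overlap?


Meeting A: 735-825 (in minutes from midnight)
Meeting B: 795-855
Overlap start = max(735, 795) = 795
Overlap end = min(825, 855) = 825
Overlap = max(0, 825 - 795) = 30 min

30 minutes


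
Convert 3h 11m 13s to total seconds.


11473 seconds

Hours: 3 × 3600 = 10800
Minutes: 11 × 60 = 660
Seconds: 13
Total = 10800 + 660 + 13 = 11473


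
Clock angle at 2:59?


Hour hand = 2×30 + 59×0.5 = 89.5°
Minute hand = 59×6 = 354°
Difference = |89.5 - 354| = 264.5°
Since > 180°: 360 - 264.5 = 95.5°

95.5°


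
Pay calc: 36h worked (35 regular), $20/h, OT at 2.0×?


$740.00

Regular: 35h × $20 = $700.00
Overtime: 36 - 35 = 1h
OT pay: 1h × $20 × 2.0 = $40.00
Total = $700.00 + $40.00 = $740.00


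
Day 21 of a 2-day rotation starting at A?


Shifts: A, B
Start: A (index 0)
Day 21: (0 + 21 - 1) mod 2
= 20 mod 2
= 0
Index 0 → shift A

Shift A


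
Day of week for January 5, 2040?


Thursday

Zeller's congruence:
q=5, m=13, k=39, j=20
h = (5 + ⌊13×14/5⌋ + 39 + ⌊39/4⌋ + ⌊20/4⌋ - 2×20) mod 7
= (5 + 36 + 39 + 9 + 5 - 40) mod 7
= 54 mod 7 = 5
h=5 → Thursday


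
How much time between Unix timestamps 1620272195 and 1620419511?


147316 seconds (40.9 hours / 1.71 days)

Difference = 1620419511 - 1620272195 = 147316 seconds
In hours: 147316 / 3600 ≈ 40.9
In days: 147316 / 86400 ≈ 1.71


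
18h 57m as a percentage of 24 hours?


Total minutes: 18×60 + 57 = 1137
Day = 24×60 = 1440 minutes
Fraction = 1137/1440 ≈ 0.7896
As a percentage: 1137/1440 × 100 ≈ 78.96%

0.7896 (78.96%)


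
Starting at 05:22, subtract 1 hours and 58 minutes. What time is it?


Start: 322 minutes from midnight
Subtract: 118 minutes
Remaining: 322 - 118 = 204
Hours: 3, Minutes: 24

03:24


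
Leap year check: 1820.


Yes

Rules: divisible by 4 AND (not by 100 OR by 400)
1820 ÷ 4 = 455 exactly → divisible by 4
1820 ÷ 100 = 18 remainder 20 → not divisible by 100
Divisible by 4 but not by 100 → leap year


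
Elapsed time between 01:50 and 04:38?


End time in minutes: 4×60 + 38 = 278
Start time in minutes: 1×60 + 50 = 110
Difference = 278 - 110 = 168 minutes
= 2 hours 48 minutes

2h 48m


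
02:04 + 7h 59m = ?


Start: 124 minutes from midnight
Add: 479 minutes
Total: 603 minutes
Hours: 603 ÷ 60 = 10 remainder 3

10:03


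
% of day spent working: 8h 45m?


Time: 525 minutes
Day: 1440 minutes
Percentage = (525/1440) × 100 ≈ 36.5%

36.5%


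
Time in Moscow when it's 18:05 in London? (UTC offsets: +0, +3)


Time difference = UTC+3 - UTC+0 = +3 hours
New hour = (18 + 3) mod 24
= 21 mod 24 = 21
Minutes unchanged → 21:05

21:05


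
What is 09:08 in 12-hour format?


9:08 AM

Hour: 9
9 < 12 → AM


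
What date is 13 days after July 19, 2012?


Start: July 19, 2012
Add 13 days
July 19 → August 1: 31 - 19 + 1 = 13 days (13 - 13 = 0 left)
Land exactly on August 1, 2012

August 1, 2012


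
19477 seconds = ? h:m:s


5h 24m 37s

Hours: 19477 ÷ 3600 = 5 remainder 1477
Minutes: 1477 ÷ 60 = 24 remainder 37
Seconds: 37


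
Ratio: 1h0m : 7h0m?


1:7 (0.14)

Duration 1: 60 minutes
Duration 2: 420 minutes
Ratio = 60:420
GCD = 60
Simplified = 1:7
As a decimal: 1/7 ≈ 0.14


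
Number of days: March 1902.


Month: March (month 3)
March has 31 days

31 days


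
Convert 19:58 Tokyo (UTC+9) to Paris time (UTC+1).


Time difference = UTC+1 - UTC+9 = -8 hours
New hour = (19 -8) mod 24
= 11 mod 24 = 11
Minutes unchanged → 11:58

11:58


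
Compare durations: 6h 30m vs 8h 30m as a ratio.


13:17 (0.76)

Duration 1: 390 minutes
Duration 2: 510 minutes
Ratio = 390:510
GCD = 30
Simplified = 13:17
As a decimal: 13/17 ≈ 0.76


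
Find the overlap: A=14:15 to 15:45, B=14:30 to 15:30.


Meeting A: 855-945 (in minutes from midnight)
Meeting B: 870-930
Overlap start = max(855, 870) = 870
Overlap end = min(945, 930) = 930
Overlap = max(0, 930 - 870) = 60 min

60 minutes


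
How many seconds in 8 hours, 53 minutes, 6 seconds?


Hours: 8 × 3600 = 28800
Minutes: 53 × 60 = 3180
Seconds: 6
Total = 28800 + 3180 + 6 = 31986

31986 seconds


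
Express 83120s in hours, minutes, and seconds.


23h 5m 20s

Hours: 83120 ÷ 3600 = 23 remainder 320
Minutes: 320 ÷ 60 = 5 remainder 20
Seconds: 20


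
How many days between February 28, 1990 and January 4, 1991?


From February 28, 1990 to January 4, 1991
Rest of February 1990: 28 - 28 = 0
Full months: March 31, April 30, May 31, June 30, July 31, August 31, September 30, October 31, November 30, December 31
Days into January 1991: 4
Total = 0 + 31 + 30 + 31 + 30 + 31 + 31 + 30 + 31 + 30 + 31 + 4 = 310 days

310 days


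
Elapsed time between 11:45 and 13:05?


1h 20m

End time in minutes: 13×60 + 5 = 785
Start time in minutes: 11×60 + 45 = 705
Difference = 785 - 705 = 80 minutes
= 1 hours 20 minutes


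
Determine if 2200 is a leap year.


No

Rules: divisible by 4 AND (not by 100 OR by 400)
2200 ÷ 4 = 550 exactly → divisible by 4
2200 ÷ 100 = 22 exactly → divisible by 100
2200 ÷ 400 = 5 remainder 200 → not divisible by 400
Divisible by 100 but not by 400 → not a leap year


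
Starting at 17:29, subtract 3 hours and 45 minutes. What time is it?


13:44

Start: 1049 minutes from midnight
Subtract: 225 minutes
Remaining: 1049 - 225 = 824
Hours: 13, Minutes: 44


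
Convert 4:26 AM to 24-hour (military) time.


Input: 4:26 AM
AM hour stays: 4

04:26


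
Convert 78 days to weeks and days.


11 weeks 1 days

Weeks: 78 ÷ 7 = 11 remainder 1


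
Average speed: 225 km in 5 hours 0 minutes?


Distance: 225 km
Time: 5 hours
Speed = 225 / 5 = 45.0 km/h

45.0 km/h


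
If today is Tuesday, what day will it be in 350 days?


Tuesday

Start: Tuesday (index 1)
(1 + 350) mod 7
= 351 mod 7
= 1
Index 1 → Tuesday


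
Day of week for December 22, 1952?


Zeller's congruence:
q=22, m=12, k=52, j=19
h = (22 + ⌊13×13/5⌋ + 52 + ⌊52/4⌋ + ⌊19/4⌋ - 2×19) mod 7
= (22 + 33 + 52 + 13 + 4 - 38) mod 7
= 86 mod 7 = 2
h=2 → Monday

Monday


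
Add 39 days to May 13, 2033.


June 21, 2033

Start: May 13, 2033
Add 39 days
May 13 → June 1: 31 - 13 + 1 = 19 days (39 - 19 = 20 left)
June 1 + 20 = June 21, 2033


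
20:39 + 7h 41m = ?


04:20 (next day)

Start: 1239 minutes from midnight
Add: 461 minutes
Total: 1700 minutes
Hours: 1700 ÷ 60 = 28 remainder 20
28 ≥ 24 → 28 - 24 = 4 (next day)
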